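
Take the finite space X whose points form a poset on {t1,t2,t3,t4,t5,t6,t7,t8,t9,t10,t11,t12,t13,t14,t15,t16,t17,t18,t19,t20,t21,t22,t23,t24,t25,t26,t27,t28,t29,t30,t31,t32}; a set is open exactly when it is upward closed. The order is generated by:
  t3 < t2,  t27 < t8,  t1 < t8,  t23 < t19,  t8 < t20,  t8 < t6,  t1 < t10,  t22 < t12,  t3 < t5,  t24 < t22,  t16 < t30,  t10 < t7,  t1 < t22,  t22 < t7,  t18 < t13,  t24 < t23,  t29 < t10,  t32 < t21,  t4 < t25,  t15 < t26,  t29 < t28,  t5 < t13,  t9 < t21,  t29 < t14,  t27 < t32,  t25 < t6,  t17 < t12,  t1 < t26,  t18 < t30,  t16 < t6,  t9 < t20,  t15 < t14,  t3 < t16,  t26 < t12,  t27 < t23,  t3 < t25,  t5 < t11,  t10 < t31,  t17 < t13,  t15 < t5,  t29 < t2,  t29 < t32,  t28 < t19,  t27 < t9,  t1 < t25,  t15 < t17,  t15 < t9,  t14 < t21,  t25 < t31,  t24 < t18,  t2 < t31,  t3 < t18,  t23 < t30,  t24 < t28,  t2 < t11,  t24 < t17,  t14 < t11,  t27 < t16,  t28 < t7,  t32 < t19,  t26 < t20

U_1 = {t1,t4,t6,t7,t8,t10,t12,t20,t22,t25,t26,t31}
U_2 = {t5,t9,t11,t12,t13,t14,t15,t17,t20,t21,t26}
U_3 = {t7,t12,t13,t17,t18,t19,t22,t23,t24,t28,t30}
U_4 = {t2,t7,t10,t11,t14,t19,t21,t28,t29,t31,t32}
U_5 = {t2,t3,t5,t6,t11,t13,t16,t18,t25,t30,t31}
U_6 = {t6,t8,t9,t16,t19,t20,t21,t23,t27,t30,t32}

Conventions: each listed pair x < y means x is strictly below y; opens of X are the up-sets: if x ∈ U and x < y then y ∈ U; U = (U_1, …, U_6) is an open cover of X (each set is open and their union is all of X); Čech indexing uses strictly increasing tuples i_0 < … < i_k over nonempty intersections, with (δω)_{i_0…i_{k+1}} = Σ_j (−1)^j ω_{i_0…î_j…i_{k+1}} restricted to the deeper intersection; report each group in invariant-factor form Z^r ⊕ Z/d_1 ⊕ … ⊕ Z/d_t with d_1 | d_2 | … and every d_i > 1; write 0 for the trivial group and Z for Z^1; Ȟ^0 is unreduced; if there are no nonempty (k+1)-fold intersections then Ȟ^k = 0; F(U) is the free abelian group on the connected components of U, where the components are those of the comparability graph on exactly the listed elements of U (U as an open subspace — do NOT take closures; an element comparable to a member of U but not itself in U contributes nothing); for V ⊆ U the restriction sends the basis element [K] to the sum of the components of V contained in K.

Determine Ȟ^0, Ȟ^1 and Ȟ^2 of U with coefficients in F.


nonempty intersections:
  U12={t12,t20,t26} U13={t7,t12,t22} U14={t7,t10,t31} U15={t6,t25,t31} U16={t6,t8,t20} U23={t12,t13,t17} U24={t11,t14,t21} U25={t5,t11,t13} U26={t9,t20,t21} U34={t7,t19,t28} U35={t13,t18,t30} U36={t19,t23,t30} U45={t2,t11,t31} U46={t19,t21,t32} U56={t6,t16,t30}
  U123={t12} U126={t20} U134={t7} U145={t31} U156={t6} U235={t13} U245={t11} U246={t21} U346={t19} U356={t30}
components per intersection:
  U1: {t1,t4,t6,t7,t8,t10,t12,t20,t22,t25,t26,t31}
  U2: {t5,t9,t11,t12,t13,t14,t15,t17,t20,t21,t26}
  U3: {t7,t12,t13,t17,t18,t19,t22,t23,t24,t28,t30}
  U4: {t2,t7,t10,t11,t14,t19,t21,t28,t29,t31,t32}
  U5: {t2,t3,t5,t6,t11,t13,t16,t18,t25,t30,t31}
  U6: {t6,t8,t9,t16,t19,t20,t21,t23,t27,t30,t32}
  U12: {t12,t20,t26}
  U13: {t7,t12,t22}
  U14: {t7,t10,t31}
  U15: {t6,t25,t31}
  U16: {t6,t8,t20}
  U23: {t12,t13,t17}
  U24: {t11,t14,t21}
  U25: {t5,t11,t13}
  U26: {t9,t20,t21}
  U34: {t7,t19,t28}
  U35: {t13,t18,t30}
  U36: {t19,t23,t30}
  U45: {t2,t11,t31}
  U46: {t19,t21,t32}
  U56: {t6,t16,t30}
  U123: {t12}
  U126: {t20}
  U134: {t7}
  U145: {t31}
  U156: {t6}
  U235: {t13}
  U245: {t11}
  U246: {t21}
  U346: {t19}
  U356: {t30}
C dims 6,15,10; δ0: rk 5, SNF 1^5; δ1: rk 10, SNF 1^9·2
Ȟ^0: (6−5)−0=1 ⇒ Z
Ȟ^1: (15−10)−5=0 ⇒ 0
Ȟ^2: (10−0)−10=0 plus torsion [2] ⇒ Z/2

Ȟ^0 = Z, Ȟ^1 = 0 and Ȟ^2 = Z/2


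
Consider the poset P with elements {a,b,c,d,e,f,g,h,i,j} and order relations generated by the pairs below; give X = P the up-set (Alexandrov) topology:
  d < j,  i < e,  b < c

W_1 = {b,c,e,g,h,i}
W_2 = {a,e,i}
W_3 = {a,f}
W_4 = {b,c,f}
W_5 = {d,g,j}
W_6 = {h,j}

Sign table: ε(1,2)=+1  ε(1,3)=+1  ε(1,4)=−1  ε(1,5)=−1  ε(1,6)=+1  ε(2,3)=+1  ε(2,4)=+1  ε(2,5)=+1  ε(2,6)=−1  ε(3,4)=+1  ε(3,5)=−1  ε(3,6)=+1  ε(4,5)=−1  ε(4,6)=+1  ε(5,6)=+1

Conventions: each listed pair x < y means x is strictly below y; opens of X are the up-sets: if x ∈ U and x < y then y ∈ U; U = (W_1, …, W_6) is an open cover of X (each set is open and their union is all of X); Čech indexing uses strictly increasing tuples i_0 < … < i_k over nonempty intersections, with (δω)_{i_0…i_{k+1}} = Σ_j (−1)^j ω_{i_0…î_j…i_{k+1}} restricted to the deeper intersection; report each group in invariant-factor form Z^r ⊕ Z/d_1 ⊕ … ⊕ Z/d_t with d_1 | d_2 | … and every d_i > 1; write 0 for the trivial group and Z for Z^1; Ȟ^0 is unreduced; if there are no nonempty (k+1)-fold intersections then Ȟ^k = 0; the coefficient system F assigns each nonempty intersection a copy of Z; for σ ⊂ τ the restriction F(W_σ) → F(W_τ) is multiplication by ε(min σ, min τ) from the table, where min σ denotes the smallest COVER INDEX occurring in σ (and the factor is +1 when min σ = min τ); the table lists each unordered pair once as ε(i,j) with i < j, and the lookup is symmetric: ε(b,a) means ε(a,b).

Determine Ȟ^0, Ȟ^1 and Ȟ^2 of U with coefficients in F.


intersection data:
  W12={e,i} W14={b,c} W15={g} W16={h} W23={a} W34={f} W56={j}
C dims 6,7; δ0: rk 6, SNF 1^5·2
Ȟ^0 = (6 − 6) − 0 = 0, so Ȟ^0 ≅ 0
Ȟ^1 = (7 − 0) − 6 = 1 plus torsion [2], so Ȟ^1 ≅ Z ⊕ Z/2
Ȟ^2 = (0 − 0) − 0 = 0, so Ȟ^2 ≅ 0

Ȟ^0 = 0, Ȟ^1 = Z ⊕ Z/2 and Ȟ^2 = 0


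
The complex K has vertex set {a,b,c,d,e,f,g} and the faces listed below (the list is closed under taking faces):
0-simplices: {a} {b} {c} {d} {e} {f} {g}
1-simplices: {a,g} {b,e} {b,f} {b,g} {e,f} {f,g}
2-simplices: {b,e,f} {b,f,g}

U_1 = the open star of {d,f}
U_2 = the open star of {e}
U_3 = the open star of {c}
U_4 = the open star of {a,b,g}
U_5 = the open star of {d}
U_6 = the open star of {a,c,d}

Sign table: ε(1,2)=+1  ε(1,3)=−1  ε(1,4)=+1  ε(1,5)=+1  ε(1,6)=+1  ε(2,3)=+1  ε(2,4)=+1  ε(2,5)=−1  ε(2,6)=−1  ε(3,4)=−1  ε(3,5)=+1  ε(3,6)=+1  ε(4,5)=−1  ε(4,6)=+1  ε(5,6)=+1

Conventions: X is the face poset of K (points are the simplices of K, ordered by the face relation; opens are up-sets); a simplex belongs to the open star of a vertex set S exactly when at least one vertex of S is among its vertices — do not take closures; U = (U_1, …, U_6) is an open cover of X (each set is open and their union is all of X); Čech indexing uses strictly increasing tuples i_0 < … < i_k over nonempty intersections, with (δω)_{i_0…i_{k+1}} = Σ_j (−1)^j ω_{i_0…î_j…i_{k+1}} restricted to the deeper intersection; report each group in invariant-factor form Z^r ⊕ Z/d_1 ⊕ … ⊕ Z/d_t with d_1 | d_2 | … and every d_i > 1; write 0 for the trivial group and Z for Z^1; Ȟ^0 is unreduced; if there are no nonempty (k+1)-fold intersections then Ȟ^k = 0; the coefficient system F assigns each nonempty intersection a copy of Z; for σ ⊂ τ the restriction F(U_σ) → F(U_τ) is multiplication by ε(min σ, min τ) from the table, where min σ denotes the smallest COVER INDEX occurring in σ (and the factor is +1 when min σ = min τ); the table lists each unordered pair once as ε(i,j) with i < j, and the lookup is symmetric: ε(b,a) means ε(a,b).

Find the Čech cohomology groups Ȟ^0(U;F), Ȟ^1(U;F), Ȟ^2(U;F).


Ȟ^0(U;F) ≅ Z,  Ȟ^1(U;F) ≅ Z,  Ȟ^2(U;F) ≅ 0

nonempty intersections:
  U1={{d},{f},{b,f},{e,f},{f,g},{b,e,f},{b,f,g}} U2={{e},{b,e},{e,f},{b,e,f}} U3={{c}} U4={{a},{b},{g},{a,g},{b,e},{b,f},{b,g},{f,g},{b,e,f},{b,f,g}} U5={{d}} U6={{a},{c},{d},{a,g}}
  U12={{e,f},{b,e,f}} U14={{b,f},{f,g},{b,e,f},{b,f,g}} U15={{d}} U16={{d}} U24={{b,e},{b,e,f}} U36={{c}} U46={{a},{a,g}} U56={{d}}
  U124={{b,e,f}} U156={{d}}
C dims 6,8,2; δ0: rk 5, SNF 1^5; δ1: rk 2, SNF 1^2
Ȟ^0: (6−5)−0=1 ⇒ Z
Ȟ^1: (8−2)−5=1 ⇒ Z
Ȟ^2: (2−0)−2=0 ⇒ 0


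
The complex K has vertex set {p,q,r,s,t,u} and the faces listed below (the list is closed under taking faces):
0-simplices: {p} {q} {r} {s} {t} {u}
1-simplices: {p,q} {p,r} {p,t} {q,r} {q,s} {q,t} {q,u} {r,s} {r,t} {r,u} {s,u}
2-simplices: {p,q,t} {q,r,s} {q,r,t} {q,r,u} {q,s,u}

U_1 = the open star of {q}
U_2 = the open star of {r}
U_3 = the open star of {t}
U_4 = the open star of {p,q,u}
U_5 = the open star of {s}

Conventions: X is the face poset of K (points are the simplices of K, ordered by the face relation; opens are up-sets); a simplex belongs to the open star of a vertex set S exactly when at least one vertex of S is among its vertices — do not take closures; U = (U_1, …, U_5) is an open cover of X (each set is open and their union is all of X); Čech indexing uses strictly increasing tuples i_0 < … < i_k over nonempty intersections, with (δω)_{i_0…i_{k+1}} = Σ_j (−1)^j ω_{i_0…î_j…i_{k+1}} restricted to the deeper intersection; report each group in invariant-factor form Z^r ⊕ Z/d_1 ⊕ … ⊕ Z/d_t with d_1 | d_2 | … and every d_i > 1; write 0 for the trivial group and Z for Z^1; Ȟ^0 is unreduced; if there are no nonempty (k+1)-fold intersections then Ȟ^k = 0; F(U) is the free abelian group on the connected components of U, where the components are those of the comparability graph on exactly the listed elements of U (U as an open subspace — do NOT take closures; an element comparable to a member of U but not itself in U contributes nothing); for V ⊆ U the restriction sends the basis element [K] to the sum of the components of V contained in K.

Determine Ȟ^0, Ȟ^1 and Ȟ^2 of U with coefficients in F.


Ȟ^0(U;F) ≅ Z,  Ȟ^1(U;F) ≅ Z,  Ȟ^2(U;F) ≅ 0

nerve of the cover:
  U1={{q},{p,q},{q,r},{q,s},{q,t},{q,u},{p,q,t},{q,r,s},{q,r,t},{q,r,u},{q,s,u}} U2={{r},{p,r},{q,r},{r,s},{r,t},{r,u},{q,r,s},{q,r,t},{q,r,u}} U3={{t},{p,t},{q,t},{r,t},{p,q,t},{q,r,t}} U4={{p},{q},{u},{p,q},{p,r},{p,t},{q,r},{q,s},{q,t},{q,u},{r,u},{s,u},{p,q,t},{q,r,s},{q,r,t},{q,r,u},{q,s,u}} U5={{s},{q,s},{r,s},{s,u},{q,r,s},{q,s,u}}
  U12={{q,r},{q,r,s},{q,r,t},{q,r,u}} U13={{q,t},{p,q,t},{q,r,t}} U14={{q},{p,q},{q,r},{q,s},{q,t},{q,u},{p,q,t},{q,r,s},{q,r,t},{q,r,u},{q,s,u}} U15={{q,s},{q,r,s},{q,s,u}} U23={{r,t},{q,r,t}} U24={{p,r},{q,r},{r,u},{q,r,s},{q,r,t},{q,r,u}} U25={{r,s},{q,r,s}} U34={{p,t},{q,t},{p,q,t},{q,r,t}} U45={{q,s},{s,u},{q,r,s},{q,s,u}}
  U123={{q,r,t}} U124={{q,r},{q,r,s},{q,r,t},{q,r,u}} U125={{q,r,s}} U134={{q,t},{p,q,t},{q,r,t}} U145={{q,s},{q,r,s},{q,s,u}} U234={{q,r,t}} U245={{q,r,s}}
  U1234={{q,r,t}} U1245={{q,r,s}}
components per intersection:
  U1: {{q},{p,q},{q,r},{q,s},{q,t},{q,u},{p,q,t},{q,r,s},{q,r,t},{q,r,u},{q,s,u}}
  U2: {{r},{p,r},{q,r},{r,s},{r,t},{r,u},{q,r,s},{q,r,t},{q,r,u}}
  U3: {{t},{p,t},{q,t},{r,t},{p,q,t},{q,r,t}}
  U4: {{p},{q},{u},{p,q},{p,r},{p,t},{q,r},{q,s},{q,t},{q,u},{r,u},{s,u},{p,q,t},{q,r,s},{q,r,t},{q,r,u},{q,s,u}}
  U5: {{s},{q,s},{r,s},{s,u},{q,r,s},{q,s,u}}
  U12: {{q,r},{q,r,s},{q,r,t},{q,r,u}}
  U13: {{q,t},{p,q,t},{q,r,t}}
  U14: {{q},{p,q},{q,r},{q,s},{q,t},{q,u},{p,q,t},{q,r,s},{q,r,t},{q,r,u},{q,s,u}}
  U15: {{q,s},{q,r,s},{q,s,u}}
  U23: {{r,t},{q,r,t}}
  U24: {{p,r}} {{q,r},{r,u},{q,r,s},{q,r,t},{q,r,u}}
  U25: {{r,s},{q,r,s}}
  U34: {{p,t},{q,t},{p,q,t},{q,r,t}}
  U45: {{q,s},{s,u},{q,r,s},{q,s,u}}
  U123: {{q,r,t}}
  U124: {{q,r},{q,r,s},{q,r,t},{q,r,u}}
  U125: {{q,r,s}}
  U134: {{q,t},{p,q,t},{q,r,t}}
  U145: {{q,s},{q,r,s},{q,s,u}}
  U234: {{q,r,t}}
  U245: {{q,r,s}}
  U1234: {{q,r,t}}
  U1245: {{q,r,s}}
C dims 5,10,7,2; δ0: rk 4, SNF 1^4; δ1: rk 5, SNF 1^5; δ2: rk 2, SNF 1^2
Ȟ^0 = (5 − 4) − 0 = 1, so Ȟ^0 ≅ Z
Ȟ^1 = (10 − 5) − 4 = 1, so Ȟ^1 ≅ Z
Ȟ^2 = (7 − 2) − 5 = 0, so Ȟ^2 ≅ 0


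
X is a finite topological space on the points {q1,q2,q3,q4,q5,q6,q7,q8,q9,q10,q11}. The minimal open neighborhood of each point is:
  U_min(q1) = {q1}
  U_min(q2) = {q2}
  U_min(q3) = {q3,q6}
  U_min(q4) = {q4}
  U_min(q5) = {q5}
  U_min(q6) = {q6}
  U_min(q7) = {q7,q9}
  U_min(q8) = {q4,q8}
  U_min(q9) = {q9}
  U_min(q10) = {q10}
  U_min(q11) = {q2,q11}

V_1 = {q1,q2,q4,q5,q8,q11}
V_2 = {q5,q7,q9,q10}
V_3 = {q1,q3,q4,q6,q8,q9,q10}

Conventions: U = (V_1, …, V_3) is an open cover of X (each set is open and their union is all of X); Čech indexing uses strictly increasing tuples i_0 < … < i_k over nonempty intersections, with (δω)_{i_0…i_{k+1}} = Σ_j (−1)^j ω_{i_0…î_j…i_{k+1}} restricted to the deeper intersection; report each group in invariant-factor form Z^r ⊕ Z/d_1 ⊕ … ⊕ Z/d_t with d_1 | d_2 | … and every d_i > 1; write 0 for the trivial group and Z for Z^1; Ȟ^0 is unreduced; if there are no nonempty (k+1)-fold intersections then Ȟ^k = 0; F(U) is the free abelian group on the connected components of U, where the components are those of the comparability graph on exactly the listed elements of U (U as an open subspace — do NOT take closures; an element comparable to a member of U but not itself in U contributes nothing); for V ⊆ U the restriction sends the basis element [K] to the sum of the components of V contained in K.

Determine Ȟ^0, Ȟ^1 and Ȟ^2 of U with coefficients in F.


intersection data:
  V12={q5} V13={q1,q4,q8} V23={q9,q10}
components per intersection:
  V1: {q1} {q2,q11} {q4,q8} {q5}
  V2: {q5} {q7,q9} {q10}
  V3: {q1} {q3,q6} {q4,q8} {q9} {q10}
  V12: {q5}
  V13: {q1} {q4,q8}
  V23: {q9} {q10}
C dims 12,5; δ0: rk 5, SNF 1^5
Ȟ^0 = (12 − 5) − 0 = 7, so Ȟ^0 ≅ Z^7
Ȟ^1 = (5 − 0) − 5 = 0, so Ȟ^1 ≅ 0
Ȟ^2 = (0 − 0) − 0 = 0, so Ȟ^2 ≅ 0

Ȟ^0(U;F) ≅ Z^7, Ȟ^1(U;F) ≅ 0, Ȟ^2(U;F) ≅ 0


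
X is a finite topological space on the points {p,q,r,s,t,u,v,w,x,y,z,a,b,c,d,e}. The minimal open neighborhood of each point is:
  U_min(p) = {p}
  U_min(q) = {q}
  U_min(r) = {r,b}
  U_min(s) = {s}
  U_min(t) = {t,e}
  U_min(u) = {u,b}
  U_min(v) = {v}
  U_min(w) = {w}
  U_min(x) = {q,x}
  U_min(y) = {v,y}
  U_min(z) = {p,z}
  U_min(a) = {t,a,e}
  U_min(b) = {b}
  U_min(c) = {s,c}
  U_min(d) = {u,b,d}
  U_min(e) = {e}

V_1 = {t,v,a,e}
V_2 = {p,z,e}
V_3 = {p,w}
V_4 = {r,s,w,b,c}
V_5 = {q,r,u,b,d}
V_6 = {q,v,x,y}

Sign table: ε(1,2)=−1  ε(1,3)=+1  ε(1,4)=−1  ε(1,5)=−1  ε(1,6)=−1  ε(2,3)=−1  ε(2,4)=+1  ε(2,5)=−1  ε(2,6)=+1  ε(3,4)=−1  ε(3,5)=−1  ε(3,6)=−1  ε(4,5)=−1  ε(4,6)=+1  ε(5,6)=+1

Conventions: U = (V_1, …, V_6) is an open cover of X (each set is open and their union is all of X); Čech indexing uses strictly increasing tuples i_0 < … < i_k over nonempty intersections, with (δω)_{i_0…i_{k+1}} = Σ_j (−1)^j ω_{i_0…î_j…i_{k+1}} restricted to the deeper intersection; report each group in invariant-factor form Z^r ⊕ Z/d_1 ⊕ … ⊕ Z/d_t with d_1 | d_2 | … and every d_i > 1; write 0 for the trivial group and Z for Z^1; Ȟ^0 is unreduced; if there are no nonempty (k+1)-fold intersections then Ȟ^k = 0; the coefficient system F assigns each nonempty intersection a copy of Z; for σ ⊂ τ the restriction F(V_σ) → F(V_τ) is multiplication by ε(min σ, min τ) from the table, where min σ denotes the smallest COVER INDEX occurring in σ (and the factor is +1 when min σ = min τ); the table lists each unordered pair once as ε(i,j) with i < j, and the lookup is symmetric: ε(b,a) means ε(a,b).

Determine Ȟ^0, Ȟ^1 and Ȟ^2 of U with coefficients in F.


nonempty intersections:
  V12={e} V16={v} V23={p} V34={w} V45={r,b} V56={q}
C dims 6,6; δ0: rk 6, SNF 1^5·2
Ȟ^0: (6−6)−0=0 ⇒ 0
Ȟ^1: (6−0)−6=0 plus torsion [2] ⇒ Z/2
Ȟ^2: (0−0)−0=0 ⇒ 0

Ȟ^0(U;F) ≅ 0, Ȟ^1(U;F) ≅ Z/2, Ȟ^2(U;F) ≅ 0


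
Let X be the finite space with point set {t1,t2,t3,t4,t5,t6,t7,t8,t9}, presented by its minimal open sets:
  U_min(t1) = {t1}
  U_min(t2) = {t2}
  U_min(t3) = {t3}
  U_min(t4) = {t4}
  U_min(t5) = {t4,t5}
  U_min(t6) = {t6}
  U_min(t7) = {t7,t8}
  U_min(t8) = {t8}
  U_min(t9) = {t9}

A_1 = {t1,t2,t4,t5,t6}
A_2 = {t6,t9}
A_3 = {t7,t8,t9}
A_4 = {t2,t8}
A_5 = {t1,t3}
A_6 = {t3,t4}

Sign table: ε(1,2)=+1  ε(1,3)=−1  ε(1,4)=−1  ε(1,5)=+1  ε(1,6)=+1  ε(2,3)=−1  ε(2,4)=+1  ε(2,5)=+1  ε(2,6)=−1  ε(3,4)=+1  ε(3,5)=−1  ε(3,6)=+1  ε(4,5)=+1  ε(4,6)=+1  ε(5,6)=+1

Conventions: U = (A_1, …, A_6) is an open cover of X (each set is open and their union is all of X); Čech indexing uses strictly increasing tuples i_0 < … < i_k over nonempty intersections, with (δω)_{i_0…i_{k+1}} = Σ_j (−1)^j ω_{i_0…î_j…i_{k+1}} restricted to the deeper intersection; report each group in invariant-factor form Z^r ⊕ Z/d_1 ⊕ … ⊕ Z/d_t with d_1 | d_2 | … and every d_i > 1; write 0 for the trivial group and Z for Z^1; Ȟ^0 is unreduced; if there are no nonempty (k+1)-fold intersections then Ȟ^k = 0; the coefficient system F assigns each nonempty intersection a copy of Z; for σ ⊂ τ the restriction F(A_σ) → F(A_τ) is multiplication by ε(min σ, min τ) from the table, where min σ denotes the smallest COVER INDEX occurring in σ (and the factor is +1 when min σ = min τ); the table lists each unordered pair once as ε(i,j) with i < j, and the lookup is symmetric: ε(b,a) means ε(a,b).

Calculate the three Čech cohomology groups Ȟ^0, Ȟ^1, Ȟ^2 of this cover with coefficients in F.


Ȟ^0(U;F) ≅ Z,  Ȟ^1(U;F) ≅ Z^2,  Ȟ^2(U;F) ≅ 0

nonempty intersections:
  A12={t6} A14={t2} A15={t1} A16={t4} A23={t9} A34={t8} A56={t3}
C dims 6,7; δ0: rk 5, SNF 1^5
Ȟ^0: (6−5)−0=1 ⇒ Z
Ȟ^1: (7−0)−5=2 ⇒ Z^2
Ȟ^2: (0−0)−0=0 ⇒ 0


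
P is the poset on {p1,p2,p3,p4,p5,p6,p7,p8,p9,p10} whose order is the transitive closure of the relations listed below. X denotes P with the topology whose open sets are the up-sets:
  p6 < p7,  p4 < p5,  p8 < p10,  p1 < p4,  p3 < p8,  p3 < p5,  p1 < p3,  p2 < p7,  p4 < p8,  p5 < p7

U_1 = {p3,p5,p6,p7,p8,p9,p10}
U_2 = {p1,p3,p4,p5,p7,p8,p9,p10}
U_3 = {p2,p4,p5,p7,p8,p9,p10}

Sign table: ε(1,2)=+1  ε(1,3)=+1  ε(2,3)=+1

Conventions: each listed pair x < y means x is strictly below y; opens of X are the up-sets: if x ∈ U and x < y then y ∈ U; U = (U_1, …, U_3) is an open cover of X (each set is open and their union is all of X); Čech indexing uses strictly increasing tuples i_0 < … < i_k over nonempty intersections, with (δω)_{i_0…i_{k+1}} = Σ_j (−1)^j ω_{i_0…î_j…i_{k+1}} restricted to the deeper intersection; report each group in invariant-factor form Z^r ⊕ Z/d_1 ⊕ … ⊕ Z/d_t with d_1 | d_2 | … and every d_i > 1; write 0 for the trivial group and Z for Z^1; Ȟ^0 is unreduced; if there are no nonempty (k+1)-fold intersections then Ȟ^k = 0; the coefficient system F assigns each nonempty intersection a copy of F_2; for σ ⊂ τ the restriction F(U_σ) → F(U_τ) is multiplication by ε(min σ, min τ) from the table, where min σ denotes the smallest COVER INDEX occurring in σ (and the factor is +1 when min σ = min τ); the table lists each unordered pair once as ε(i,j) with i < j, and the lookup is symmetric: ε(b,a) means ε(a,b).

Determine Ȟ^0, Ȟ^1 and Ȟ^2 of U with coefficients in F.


Ȟ^0 = Z/2, Ȟ^1 = 0, Ȟ^2 = 0

cover nerve:
  U12={p3,p5,p7,p8,p9,p10} U13={p5,p7,p8,p9,p10} U23={p4,p5,p7,p8,p9,p10}
  U123={p5,p7,p8,p9,p10}
C dims 3,3,1; δ0: rk_F2 2; δ1: rk_F2 1
Ȟ^0: (3−2)−0=1 ⇒ Z/2
Ȟ^1: (3−1)−2=0 ⇒ 0
Ȟ^2: (1−0)−1=0 ⇒ 0


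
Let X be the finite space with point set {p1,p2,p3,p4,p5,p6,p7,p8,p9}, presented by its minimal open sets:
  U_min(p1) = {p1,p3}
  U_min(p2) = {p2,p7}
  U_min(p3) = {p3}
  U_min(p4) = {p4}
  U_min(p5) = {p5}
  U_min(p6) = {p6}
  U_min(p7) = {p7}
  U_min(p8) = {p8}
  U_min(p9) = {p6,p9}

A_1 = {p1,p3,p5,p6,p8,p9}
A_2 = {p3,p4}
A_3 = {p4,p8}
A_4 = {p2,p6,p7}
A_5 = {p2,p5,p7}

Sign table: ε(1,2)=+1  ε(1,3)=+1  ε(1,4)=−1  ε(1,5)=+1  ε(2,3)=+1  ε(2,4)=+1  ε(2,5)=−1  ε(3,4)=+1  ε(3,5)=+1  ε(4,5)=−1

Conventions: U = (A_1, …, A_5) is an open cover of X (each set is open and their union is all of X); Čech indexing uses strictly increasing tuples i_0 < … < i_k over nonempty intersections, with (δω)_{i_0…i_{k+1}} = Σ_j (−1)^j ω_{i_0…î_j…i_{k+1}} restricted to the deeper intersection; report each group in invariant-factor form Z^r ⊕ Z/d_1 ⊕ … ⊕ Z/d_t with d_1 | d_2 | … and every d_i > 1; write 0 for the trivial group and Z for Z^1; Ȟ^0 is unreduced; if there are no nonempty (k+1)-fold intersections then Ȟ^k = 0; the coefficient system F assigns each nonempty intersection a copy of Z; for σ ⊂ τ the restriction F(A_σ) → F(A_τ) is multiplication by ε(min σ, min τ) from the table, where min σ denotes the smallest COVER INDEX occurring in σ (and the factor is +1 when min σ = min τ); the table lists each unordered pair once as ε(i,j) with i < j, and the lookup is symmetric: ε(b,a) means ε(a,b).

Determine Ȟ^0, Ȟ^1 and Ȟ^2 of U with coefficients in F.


Ȟ^0(U;F) ≅ Z; Ȟ^1(U;F) ≅ Z^2; Ȟ^2(U;F) ≅ 0

intersection data:
  A12={p3} A13={p8} A14={p6} A15={p5} A23={p4} A45={p2,p7}
C dims 5,6; δ0: rk 4, SNF 1^4
Ȟ^0 = (5 − 4) − 0 = 1, so Ȟ^0 ≅ Z
Ȟ^1 = (6 − 0) − 4 = 2, so Ȟ^1 ≅ Z^2
Ȟ^2 = (0 − 0) − 0 = 0, so Ȟ^2 ≅ 0


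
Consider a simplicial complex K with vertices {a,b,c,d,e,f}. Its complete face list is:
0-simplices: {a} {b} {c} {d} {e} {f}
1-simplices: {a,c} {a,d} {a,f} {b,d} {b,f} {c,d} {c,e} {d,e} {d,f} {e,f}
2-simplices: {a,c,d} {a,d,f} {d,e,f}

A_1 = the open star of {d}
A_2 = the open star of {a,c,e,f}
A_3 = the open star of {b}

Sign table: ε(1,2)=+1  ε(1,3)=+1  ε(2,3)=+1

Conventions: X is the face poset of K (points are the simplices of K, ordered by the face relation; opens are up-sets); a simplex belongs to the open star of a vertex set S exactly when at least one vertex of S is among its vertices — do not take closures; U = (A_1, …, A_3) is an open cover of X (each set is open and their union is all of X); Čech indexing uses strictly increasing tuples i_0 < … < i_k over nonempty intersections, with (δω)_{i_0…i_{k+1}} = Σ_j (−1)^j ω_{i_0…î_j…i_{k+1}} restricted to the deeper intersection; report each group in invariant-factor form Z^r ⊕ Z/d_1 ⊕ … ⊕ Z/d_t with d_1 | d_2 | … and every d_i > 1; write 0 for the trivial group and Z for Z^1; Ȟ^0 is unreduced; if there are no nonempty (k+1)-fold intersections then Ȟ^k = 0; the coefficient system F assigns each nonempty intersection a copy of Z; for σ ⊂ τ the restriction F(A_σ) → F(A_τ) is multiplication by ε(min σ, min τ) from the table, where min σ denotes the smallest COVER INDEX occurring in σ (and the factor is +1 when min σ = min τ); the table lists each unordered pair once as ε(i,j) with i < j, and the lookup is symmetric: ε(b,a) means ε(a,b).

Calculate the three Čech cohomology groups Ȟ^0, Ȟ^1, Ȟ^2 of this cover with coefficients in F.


Ȟ^0 = Z, Ȟ^1 = Z, Ȟ^2 = 0

intersection data:
  A1={{d},{a,d},{b,d},{c,d},{d,e},{d,f},{a,c,d},{a,d,f},{d,e,f}} A2={{a},{c},{e},{f},{a,c},{a,d},{a,f},{b,f},{c,d},{c,e},{d,e},{d,f},{e,f},{a,c,d},{a,d,f},{d,e,f}} A3={{b},{b,d},{b,f}}
  A12={{a,d},{c,d},{d,e},{d,f},{a,c,d},{a,d,f},{d,e,f}} A13={{b,d}} A23={{b,f}}
C dims 3,3; δ0: rk 2, SNF 1^2
Ȟ^0 = (3 − 2) − 0 = 1, so Ȟ^0 ≅ Z
Ȟ^1 = (3 − 0) − 2 = 1, so Ȟ^1 ≅ Z
Ȟ^2 = (0 − 0) − 0 = 0, so Ȟ^2 ≅ 0


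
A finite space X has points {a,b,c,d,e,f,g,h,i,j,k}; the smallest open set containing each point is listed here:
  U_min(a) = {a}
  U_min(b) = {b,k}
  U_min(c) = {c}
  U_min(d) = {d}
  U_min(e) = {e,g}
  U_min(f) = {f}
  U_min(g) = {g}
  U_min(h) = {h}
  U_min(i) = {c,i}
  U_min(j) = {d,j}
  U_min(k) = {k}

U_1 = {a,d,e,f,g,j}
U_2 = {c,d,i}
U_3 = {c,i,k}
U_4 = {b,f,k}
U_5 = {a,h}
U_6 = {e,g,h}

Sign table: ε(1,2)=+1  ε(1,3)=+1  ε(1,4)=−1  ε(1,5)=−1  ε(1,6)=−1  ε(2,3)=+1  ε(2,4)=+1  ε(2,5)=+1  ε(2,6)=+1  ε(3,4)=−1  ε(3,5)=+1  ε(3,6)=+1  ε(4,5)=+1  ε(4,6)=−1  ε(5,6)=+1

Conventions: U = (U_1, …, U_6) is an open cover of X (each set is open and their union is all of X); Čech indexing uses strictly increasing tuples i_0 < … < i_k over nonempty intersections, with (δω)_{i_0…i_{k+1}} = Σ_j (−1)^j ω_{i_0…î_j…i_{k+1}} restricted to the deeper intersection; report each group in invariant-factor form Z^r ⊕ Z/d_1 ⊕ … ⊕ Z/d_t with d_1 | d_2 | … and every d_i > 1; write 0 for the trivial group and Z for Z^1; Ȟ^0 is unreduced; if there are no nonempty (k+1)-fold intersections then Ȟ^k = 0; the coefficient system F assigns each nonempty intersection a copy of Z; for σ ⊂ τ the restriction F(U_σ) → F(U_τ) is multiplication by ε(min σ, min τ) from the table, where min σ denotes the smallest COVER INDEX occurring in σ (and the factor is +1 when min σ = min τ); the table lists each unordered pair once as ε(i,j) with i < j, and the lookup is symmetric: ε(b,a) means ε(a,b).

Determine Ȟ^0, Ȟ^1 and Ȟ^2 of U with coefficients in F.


nerve of the cover:
  U12={d} U14={f} U15={a} U16={e,g} U23={c,i} U34={k} U56={h}
C dims 6,7; δ0: rk 5, SNF 1^5
Ȟ^0 = (6 − 5) − 0 = 1, so Ȟ^0 ≅ Z
Ȟ^1 = (7 − 0) − 5 = 2, so Ȟ^1 ≅ Z^2
Ȟ^2 = (0 − 0) − 0 = 0, so Ȟ^2 ≅ 0

Ȟ^0(U;F) ≅ Z, Ȟ^1(U;F) ≅ Z^2, Ȟ^2(U;F) ≅ 0


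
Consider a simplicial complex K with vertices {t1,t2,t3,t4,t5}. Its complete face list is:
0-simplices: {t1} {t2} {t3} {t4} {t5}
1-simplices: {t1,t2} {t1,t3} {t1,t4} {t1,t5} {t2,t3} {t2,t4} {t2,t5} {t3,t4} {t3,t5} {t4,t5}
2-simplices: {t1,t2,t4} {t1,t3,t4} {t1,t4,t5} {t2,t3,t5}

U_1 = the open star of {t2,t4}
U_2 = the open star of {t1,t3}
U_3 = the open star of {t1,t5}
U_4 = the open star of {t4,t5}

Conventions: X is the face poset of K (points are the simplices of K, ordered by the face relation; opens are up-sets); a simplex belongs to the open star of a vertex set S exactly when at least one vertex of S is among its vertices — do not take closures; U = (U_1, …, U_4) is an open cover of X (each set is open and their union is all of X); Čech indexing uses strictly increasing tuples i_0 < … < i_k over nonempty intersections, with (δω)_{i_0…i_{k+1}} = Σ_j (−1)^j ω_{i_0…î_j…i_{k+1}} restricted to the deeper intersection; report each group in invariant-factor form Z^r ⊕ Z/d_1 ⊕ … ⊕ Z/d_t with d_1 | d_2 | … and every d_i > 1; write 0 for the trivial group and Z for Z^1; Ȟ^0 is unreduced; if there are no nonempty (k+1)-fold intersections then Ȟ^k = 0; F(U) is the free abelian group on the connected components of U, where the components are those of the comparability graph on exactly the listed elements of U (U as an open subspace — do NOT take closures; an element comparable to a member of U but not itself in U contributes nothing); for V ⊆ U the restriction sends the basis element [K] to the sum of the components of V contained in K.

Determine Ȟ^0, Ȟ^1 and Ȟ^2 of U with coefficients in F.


Ȟ^0(U;F) ≅ Z,  Ȟ^1(U;F) ≅ Z^2,  Ȟ^2(U;F) ≅ 0

intersection data:
  U1={{t2},{t4},{t1,t2},{t1,t4},{t2,t3},{t2,t4},{t2,t5},{t3,t4},{t4,t5},{t1,t2,t4},{t1,t3,t4},{t1,t4,t5},{t2,t3,t5}} U2={{t1},{t3},{t1,t2},{t1,t3},{t1,t4},{t1,t5},{t2,t3},{t3,t4},{t3,t5},{t1,t2,t4},{t1,t3,t4},{t1,t4,t5},{t2,t3,t5}} U3={{t1},{t5},{t1,t2},{t1,t3},{t1,t4},{t1,t5},{t2,t5},{t3,t5},{t4,t5},{t1,t2,t4},{t1,t3,t4},{t1,t4,t5},{t2,t3,t5}} U4={{t4},{t5},{t1,t4},{t1,t5},{t2,t4},{t2,t5},{t3,t4},{t3,t5},{t4,t5},{t1,t2,t4},{t1,t3,t4},{t1,t4,t5},{t2,t3,t5}}
  U12={{t1,t2},{t1,t4},{t2,t3},{t3,t4},{t1,t2,t4},{t1,t3,t4},{t1,t4,t5},{t2,t3,t5}} U13={{t1,t2},{t1,t4},{t2,t5},{t4,t5},{t1,t2,t4},{t1,t3,t4},{t1,t4,t5},{t2,t3,t5}} U14={{t4},{t1,t4},{t2,t4},{t2,t5},{t3,t4},{t4,t5},{t1,t2,t4},{t1,t3,t4},{t1,t4,t5},{t2,t3,t5}} U23={{t1},{t1,t2},{t1,t3},{t1,t4},{t1,t5},{t3,t5},{t1,t2,t4},{t1,t3,t4},{t1,t4,t5},{t2,t3,t5}} U24={{t1,t4},{t1,t5},{t3,t4},{t3,t5},{t1,t2,t4},{t1,t3,t4},{t1,t4,t5},{t2,t3,t5}} U34={{t5},{t1,t4},{t1,t5},{t2,t5},{t3,t5},{t4,t5},{t1,t2,t4},{t1,t3,t4},{t1,t4,t5},{t2,t3,t5}}
  U123={{t1,t2},{t1,t4},{t1,t2,t4},{t1,t3,t4},{t1,t4,t5},{t2,t3,t5}} U124={{t1,t4},{t3,t4},{t1,t2,t4},{t1,t3,t4},{t1,t4,t5},{t2,t3,t5}} U134={{t1,t4},{t2,t5},{t4,t5},{t1,t2,t4},{t1,t3,t4},{t1,t4,t5},{t2,t3,t5}} U234={{t1,t4},{t1,t5},{t3,t5},{t1,t2,t4},{t1,t3,t4},{t1,t4,t5},{t2,t3,t5}}
  U1234={{t1,t4},{t1,t2,t4},{t1,t3,t4},{t1,t4,t5},{t2,t3,t5}}
components per intersection:
  U1: {{t2},{t4},{t1,t2},{t1,t4},{t2,t3},{t2,t4},{t2,t5},{t3,t4},{t4,t5},{t1,t2,t4},{t1,t3,t4},{t1,t4,t5},{t2,t3,t5}}
  U2: {{t1},{t3},{t1,t2},{t1,t3},{t1,t4},{t1,t5},{t2,t3},{t3,t4},{t3,t5},{t1,t2,t4},{t1,t3,t4},{t1,t4,t5},{t2,t3,t5}}
  U3: {{t1},{t5},{t1,t2},{t1,t3},{t1,t4},{t1,t5},{t2,t5},{t3,t5},{t4,t5},{t1,t2,t4},{t1,t3,t4},{t1,t4,t5},{t2,t3,t5}}
  U4: {{t4},{t5},{t1,t4},{t1,t5},{t2,t4},{t2,t5},{t3,t4},{t3,t5},{t4,t5},{t1,t2,t4},{t1,t3,t4},{t1,t4,t5},{t2,t3,t5}}
  U12: {{t1,t2},{t1,t4},{t3,t4},{t1,t2,t4},{t1,t3,t4},{t1,t4,t5}} {{t2,t3},{t2,t3,t5}}
  U13: {{t1,t2},{t1,t4},{t4,t5},{t1,t2,t4},{t1,t3,t4},{t1,t4,t5}} {{t2,t5},{t2,t3,t5}}
  U14: {{t4},{t1,t4},{t2,t4},{t3,t4},{t4,t5},{t1,t2,t4},{t1,t3,t4},{t1,t4,t5}} {{t2,t5},{t2,t3,t5}}
  U23: {{t1},{t1,t2},{t1,t3},{t1,t4},{t1,t5},{t1,t2,t4},{t1,t3,t4},{t1,t4,t5}} {{t3,t5},{t2,t3,t5}}
  U24: {{t1,t4},{t1,t5},{t3,t4},{t1,t2,t4},{t1,t3,t4},{t1,t4,t5}} {{t3,t5},{t2,t3,t5}}
  U34: {{t5},{t1,t4},{t1,t5},{t2,t5},{t3,t5},{t4,t5},{t1,t2,t4},{t1,t3,t4},{t1,t4,t5},{t2,t3,t5}}
  U123: {{t1,t2},{t1,t4},{t1,t2,t4},{t1,t3,t4},{t1,t4,t5}} {{t2,t3,t5}}
  U124: {{t1,t4},{t3,t4},{t1,t2,t4},{t1,t3,t4},{t1,t4,t5}} {{t2,t3,t5}}
  U134: {{t1,t4},{t4,t5},{t1,t2,t4},{t1,t3,t4},{t1,t4,t5}} {{t2,t5},{t2,t3,t5}}
  U234: {{t1,t4},{t1,t5},{t1,t2,t4},{t1,t3,t4},{t1,t4,t5}} {{t3,t5},{t2,t3,t5}}
  U1234: {{t1,t4},{t1,t2,t4},{t1,t3,t4},{t1,t4,t5}} {{t2,t3,t5}}
C dims 4,11,8,2; δ0: rk 3, SNF 1^3; δ1: rk 6, SNF 1^6; δ2: rk 2, SNF 1^2
Ȟ^0 = (4 − 3) − 0 = 1, so Ȟ^0 ≅ Z
Ȟ^1 = (11 − 6) − 3 = 2, so Ȟ^1 ≅ Z^2
Ȟ^2 = (8 − 2) − 6 = 0, so Ȟ^2 ≅ 0


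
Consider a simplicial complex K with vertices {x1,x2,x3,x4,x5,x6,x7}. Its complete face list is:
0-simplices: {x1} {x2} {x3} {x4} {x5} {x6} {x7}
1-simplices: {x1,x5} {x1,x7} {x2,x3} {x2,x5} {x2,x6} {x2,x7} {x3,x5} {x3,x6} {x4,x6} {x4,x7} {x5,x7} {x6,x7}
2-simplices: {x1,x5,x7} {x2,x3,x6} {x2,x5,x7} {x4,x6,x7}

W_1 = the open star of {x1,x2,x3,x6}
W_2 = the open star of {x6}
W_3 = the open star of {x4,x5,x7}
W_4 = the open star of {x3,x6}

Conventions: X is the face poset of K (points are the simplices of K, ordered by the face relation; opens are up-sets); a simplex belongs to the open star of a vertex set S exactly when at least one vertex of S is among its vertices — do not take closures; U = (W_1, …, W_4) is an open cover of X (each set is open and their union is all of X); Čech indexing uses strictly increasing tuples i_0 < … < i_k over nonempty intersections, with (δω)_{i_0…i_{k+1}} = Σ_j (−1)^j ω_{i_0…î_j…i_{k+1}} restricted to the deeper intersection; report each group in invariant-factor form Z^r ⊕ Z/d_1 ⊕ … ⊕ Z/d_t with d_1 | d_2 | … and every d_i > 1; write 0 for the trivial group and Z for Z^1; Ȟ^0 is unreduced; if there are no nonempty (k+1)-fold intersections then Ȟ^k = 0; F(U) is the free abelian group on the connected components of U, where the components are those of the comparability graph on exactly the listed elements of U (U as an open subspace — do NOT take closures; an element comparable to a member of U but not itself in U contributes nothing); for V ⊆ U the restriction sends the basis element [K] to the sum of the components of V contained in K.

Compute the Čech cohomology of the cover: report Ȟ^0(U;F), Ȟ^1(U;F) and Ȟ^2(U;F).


intersection data:
  W1={{x1},{x2},{x3},{x6},{x1,x5},{x1,x7},{x2,x3},{x2,x5},{x2,x6},{x2,x7},{x3,x5},{x3,x6},{x4,x6},{x6,x7},{x1,x5,x7},{x2,x3,x6},{x2,x5,x7},{x4,x6,x7}} W2={{x6},{x2,x6},{x3,x6},{x4,x6},{x6,x7},{x2,x3,x6},{x4,x6,x7}} W3={{x4},{x5},{x7},{x1,x5},{x1,x7},{x2,x5},{x2,x7},{x3,x5},{x4,x6},{x4,x7},{x5,x7},{x6,x7},{x1,x5,x7},{x2,x5,x7},{x4,x6,x7}} W4={{x3},{x6},{x2,x3},{x2,x6},{x3,x5},{x3,x6},{x4,x6},{x6,x7},{x2,x3,x6},{x4,x6,x7}}
  W12={{x6},{x2,x6},{x3,x6},{x4,x6},{x6,x7},{x2,x3,x6},{x4,x6,x7}} W13={{x1,x5},{x1,x7},{x2,x5},{x2,x7},{x3,x5},{x4,x6},{x6,x7},{x1,x5,x7},{x2,x5,x7},{x4,x6,x7}} W14={{x3},{x6},{x2,x3},{x2,x6},{x3,x5},{x3,x6},{x4,x6},{x6,x7},{x2,x3,x6},{x4,x6,x7}} W23={{x4,x6},{x6,x7},{x4,x6,x7}} W24={{x6},{x2,x6},{x3,x6},{x4,x6},{x6,x7},{x2,x3,x6},{x4,x6,x7}} W34={{x3,x5},{x4,x6},{x6,x7},{x4,x6,x7}}
  W123={{x4,x6},{x6,x7},{x4,x6,x7}} W124={{x6},{x2,x6},{x3,x6},{x4,x6},{x6,x7},{x2,x3,x6},{x4,x6,x7}} W134={{x3,x5},{x4,x6},{x6,x7},{x4,x6,x7}} W234={{x4,x6},{x6,x7},{x4,x6,x7}}
  W1234={{x4,x6},{x6,x7},{x4,x6,x7}}
components per intersection:
  W1: {{x1},{x1,x5},{x1,x7},{x1,x5,x7}} {{x2},{x3},{x6},{x2,x3},{x2,x5},{x2,x6},{x2,x7},{x3,x5},{x3,x6},{x4,x6},{x6,x7},{x2,x3,x6},{x2,x5,x7},{x4,x6,x7}}
  W2: {{x6},{x2,x6},{x3,x6},{x4,x6},{x6,x7},{x2,x3,x6},{x4,x6,x7}}
  W3: {{x4},{x5},{x7},{x1,x5},{x1,x7},{x2,x5},{x2,x7},{x3,x5},{x4,x6},{x4,x7},{x5,x7},{x6,x7},{x1,x5,x7},{x2,x5,x7},{x4,x6,x7}}
  W4: {{x3},{x6},{x2,x3},{x2,x6},{x3,x5},{x3,x6},{x4,x6},{x6,x7},{x2,x3,x6},{x4,x6,x7}}
  W12: {{x6},{x2,x6},{x3,x6},{x4,x6},{x6,x7},{x2,x3,x6},{x4,x6,x7}}
  W13: {{x1,x5},{x1,x7},{x1,x5,x7}} {{x2,x5},{x2,x7},{x2,x5,x7}} {{x3,x5}} {{x4,x6},{x6,x7},{x4,x6,x7}}
  W14: {{x3},{x6},{x2,x3},{x2,x6},{x3,x5},{x3,x6},{x4,x6},{x6,x7},{x2,x3,x6},{x4,x6,x7}}
  W23: {{x4,x6},{x6,x7},{x4,x6,x7}}
  W24: {{x6},{x2,x6},{x3,x6},{x4,x6},{x6,x7},{x2,x3,x6},{x4,x6,x7}}
  W34: {{x3,x5}} {{x4,x6},{x6,x7},{x4,x6,x7}}
  W123: {{x4,x6},{x6,x7},{x4,x6,x7}}
  W124: {{x6},{x2,x6},{x3,x6},{x4,x6},{x6,x7},{x2,x3,x6},{x4,x6,x7}}
  W134: {{x3,x5}} {{x4,x6},{x6,x7},{x4,x6,x7}}
  W234: {{x4,x6},{x6,x7},{x4,x6,x7}}
  W1234: {{x4,x6},{x6,x7},{x4,x6,x7}}
C dims 5,10,5,1; δ0: rk 4, SNF 1^4; δ1: rk 4, SNF 1^4; δ2: rk 1, SNF 1^1
Ȟ^0 = (5 − 4) − 0 = 1, so Ȟ^0 ≅ Z
Ȟ^1 = (10 − 4) − 4 = 2, so Ȟ^1 ≅ Z^2
Ȟ^2 = (5 − 1) − 4 = 0, so Ȟ^2 ≅ 0

Ȟ^0 = Z, Ȟ^1 = Z^2 and Ȟ^2 = 0


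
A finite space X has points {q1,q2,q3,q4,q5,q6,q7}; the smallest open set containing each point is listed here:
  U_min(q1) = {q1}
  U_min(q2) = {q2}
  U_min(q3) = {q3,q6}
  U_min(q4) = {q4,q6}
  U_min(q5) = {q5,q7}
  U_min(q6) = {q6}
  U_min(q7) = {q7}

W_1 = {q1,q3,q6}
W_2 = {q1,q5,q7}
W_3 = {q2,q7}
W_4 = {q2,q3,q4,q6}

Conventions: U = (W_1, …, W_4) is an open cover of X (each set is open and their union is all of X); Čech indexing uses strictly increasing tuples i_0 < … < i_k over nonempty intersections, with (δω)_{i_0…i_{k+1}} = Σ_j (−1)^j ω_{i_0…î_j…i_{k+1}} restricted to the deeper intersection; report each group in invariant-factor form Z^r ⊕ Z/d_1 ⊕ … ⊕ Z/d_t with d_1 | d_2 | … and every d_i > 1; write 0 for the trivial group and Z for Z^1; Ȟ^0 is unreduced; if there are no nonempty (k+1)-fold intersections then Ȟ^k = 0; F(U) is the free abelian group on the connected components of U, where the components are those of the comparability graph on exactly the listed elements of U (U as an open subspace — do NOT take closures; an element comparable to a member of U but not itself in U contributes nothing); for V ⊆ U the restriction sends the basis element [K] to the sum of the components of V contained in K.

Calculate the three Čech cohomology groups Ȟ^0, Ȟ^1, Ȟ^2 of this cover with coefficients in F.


cover nerve:
  W12={q1} W14={q3,q6} W23={q7} W34={q2}
components per intersection:
  W1: {q1} {q3,q6}
  W2: {q1} {q5,q7}
  W3: {q2} {q7}
  W4: {q2} {q3,q4,q6}
  W12: {q1}
  W14: {q3,q6}
  W23: {q7}
  W34: {q2}
C dims 8,4; δ0: rk 4, SNF 1^4
Ȟ^0: (8−4)−0=4 ⇒ Z^4
Ȟ^1: (4−0)−4=0 ⇒ 0
Ȟ^2: (0−0)−0=0 ⇒ 0

Ȟ^0 ≅ Z^4, Ȟ^1 ≅ 0, Ȟ^2 ≅ 0


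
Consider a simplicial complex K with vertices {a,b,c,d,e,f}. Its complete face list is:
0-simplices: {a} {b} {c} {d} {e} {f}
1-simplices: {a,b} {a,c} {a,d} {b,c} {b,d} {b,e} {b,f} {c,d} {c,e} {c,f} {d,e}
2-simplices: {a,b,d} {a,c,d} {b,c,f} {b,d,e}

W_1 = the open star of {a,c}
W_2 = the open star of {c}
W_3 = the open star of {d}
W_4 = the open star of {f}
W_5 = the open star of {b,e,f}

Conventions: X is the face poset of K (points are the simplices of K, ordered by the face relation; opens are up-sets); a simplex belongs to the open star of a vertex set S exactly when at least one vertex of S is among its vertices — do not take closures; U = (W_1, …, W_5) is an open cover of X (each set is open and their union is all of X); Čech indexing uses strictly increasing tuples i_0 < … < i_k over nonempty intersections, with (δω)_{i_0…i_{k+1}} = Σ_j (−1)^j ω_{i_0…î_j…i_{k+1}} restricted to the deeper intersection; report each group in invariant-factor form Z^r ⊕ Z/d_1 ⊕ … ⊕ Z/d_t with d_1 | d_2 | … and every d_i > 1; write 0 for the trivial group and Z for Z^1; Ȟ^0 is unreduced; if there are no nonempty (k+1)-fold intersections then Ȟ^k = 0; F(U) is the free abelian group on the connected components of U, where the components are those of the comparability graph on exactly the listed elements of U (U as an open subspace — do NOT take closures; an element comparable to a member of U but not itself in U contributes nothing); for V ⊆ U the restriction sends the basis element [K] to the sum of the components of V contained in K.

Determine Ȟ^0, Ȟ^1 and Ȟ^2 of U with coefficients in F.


nerve simplices:
  W1={{a},{c},{a,b},{a,c},{a,d},{b,c},{c,d},{c,e},{c,f},{a,b,d},{a,c,d},{b,c,f}} W2={{c},{a,c},{b,c},{c,d},{c,e},{c,f},{a,c,d},{b,c,f}} W3={{d},{a,d},{b,d},{c,d},{d,e},{a,b,d},{a,c,d},{b,d,e}} W4={{f},{b,f},{c,f},{b,c,f}} W5={{b},{e},{f},{a,b},{b,c},{b,d},{b,e},{b,f},{c,e},{c,f},{d,e},{a,b,d},{b,c,f},{b,d,e}}
  W12={{c},{a,c},{b,c},{c,d},{c,e},{c,f},{a,c,d},{b,c,f}} W13={{a,d},{c,d},{a,b,d},{a,c,d}} W14={{c,f},{b,c,f}} W15={{a,b},{b,c},{c,e},{c,f},{a,b,d},{b,c,f}} W23={{c,d},{a,c,d}} W24={{c,f},{b,c,f}} W25={{b,c},{c,e},{c,f},{b,c,f}} W35={{b,d},{d,e},{a,b,d},{b,d,e}} W45={{f},{b,f},{c,f},{b,c,f}}
  W123={{c,d},{a,c,d}} W124={{c,f},{b,c,f}} W125={{b,c},{c,e},{c,f},{b,c,f}} W135={{a,b,d}} W145={{c,f},{b,c,f}} W245={{c,f},{b,c,f}}
  W1245={{c,f},{b,c,f}}
components per intersection:
  W1: {{a},{c},{a,b},{a,c},{a,d},{b,c},{c,d},{c,e},{c,f},{a,b,d},{a,c,d},{b,c,f}}
  W2: {{c},{a,c},{b,c},{c,d},{c,e},{c,f},{a,c,d},{b,c,f}}
  W3: {{d},{a,d},{b,d},{c,d},{d,e},{a,b,d},{a,c,d},{b,d,e}}
  W4: {{f},{b,f},{c,f},{b,c,f}}
  W5: {{b},{e},{f},{a,b},{b,c},{b,d},{b,e},{b,f},{c,e},{c,f},{d,e},{a,b,d},{b,c,f},{b,d,e}}
  W12: {{c},{a,c},{b,c},{c,d},{c,e},{c,f},{a,c,d},{b,c,f}}
  W13: {{a,d},{c,d},{a,b,d},{a,c,d}}
  W14: {{c,f},{b,c,f}}
  W15: {{a,b},{a,b,d}} {{b,c},{c,f},{b,c,f}} {{c,e}}
  W23: {{c,d},{a,c,d}}
  W24: {{c,f},{b,c,f}}
  W25: {{b,c},{c,f},{b,c,f}} {{c,e}}
  W35: {{b,d},{d,e},{a,b,d},{b,d,e}}
  W45: {{f},{b,f},{c,f},{b,c,f}}
  W123: {{c,d},{a,c,d}}
  W124: {{c,f},{b,c,f}}
  W125: {{b,c},{c,f},{b,c,f}} {{c,e}}
  W135: {{a,b,d}}
  W145: {{c,f},{b,c,f}}
  W245: {{c,f},{b,c,f}}
  W1245: {{c,f},{b,c,f}}
C dims 5,12,7,1; δ0: rk 4, SNF 1^4; δ1: rk 6, SNF 1^6; δ2: rk 1, SNF 1^1
degree 0: 5−4−0 = 1 → Ȟ^0 ≅ Z
degree 1: 12−6−4 = 2 → Ȟ^1 ≅ Z^2
degree 2: 7−1−6 = 0 → Ȟ^2 ≅ 0

Ȟ^0(U;F) ≅ Z; Ȟ^1(U;F) ≅ Z^2; Ȟ^2(U;F) ≅ 0


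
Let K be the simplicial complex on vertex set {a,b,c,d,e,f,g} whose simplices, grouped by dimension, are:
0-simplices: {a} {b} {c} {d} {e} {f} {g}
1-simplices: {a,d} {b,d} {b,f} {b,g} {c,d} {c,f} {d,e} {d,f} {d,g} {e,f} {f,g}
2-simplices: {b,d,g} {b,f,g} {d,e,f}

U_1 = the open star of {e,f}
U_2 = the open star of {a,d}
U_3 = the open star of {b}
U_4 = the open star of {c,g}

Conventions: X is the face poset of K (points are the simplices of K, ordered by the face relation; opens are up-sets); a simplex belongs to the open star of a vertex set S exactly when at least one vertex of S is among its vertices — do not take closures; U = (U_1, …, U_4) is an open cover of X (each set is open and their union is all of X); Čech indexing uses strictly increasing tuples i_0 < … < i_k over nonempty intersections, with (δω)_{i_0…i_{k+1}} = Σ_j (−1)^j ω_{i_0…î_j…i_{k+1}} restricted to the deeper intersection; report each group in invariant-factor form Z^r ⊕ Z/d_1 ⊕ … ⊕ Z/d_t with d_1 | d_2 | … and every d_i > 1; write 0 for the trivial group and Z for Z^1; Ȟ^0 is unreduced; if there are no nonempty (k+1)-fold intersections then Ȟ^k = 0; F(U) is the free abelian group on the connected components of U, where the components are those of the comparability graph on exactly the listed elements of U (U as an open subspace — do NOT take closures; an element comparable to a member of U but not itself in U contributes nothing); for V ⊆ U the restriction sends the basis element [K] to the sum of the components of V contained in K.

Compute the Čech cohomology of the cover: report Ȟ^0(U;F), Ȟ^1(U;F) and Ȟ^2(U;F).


nerve simplices:
  U1={{e},{f},{b,f},{c,f},{d,e},{d,f},{e,f},{f,g},{b,f,g},{d,e,f}} U2={{a},{d},{a,d},{b,d},{c,d},{d,e},{d,f},{d,g},{b,d,g},{d,e,f}} U3={{b},{b,d},{b,f},{b,g},{b,d,g},{b,f,g}} U4={{c},{g},{b,g},{c,d},{c,f},{d,g},{f,g},{b,d,g},{b,f,g}}
  U12={{d,e},{d,f},{d,e,f}} U13={{b,f},{b,f,g}} U14={{c,f},{f,g},{b,f,g}} U23={{b,d},{b,d,g}} U24={{c,d},{d,g},{b,d,g}} U34={{b,g},{b,d,g},{b,f,g}}
  U134={{b,f,g}} U234={{b,d,g}}
components per intersection:
  U1: {{e},{f},{b,f},{c,f},{d,e},{d,f},{e,f},{f,g},{b,f,g},{d,e,f}}
  U2: {{a},{d},{a,d},{b,d},{c,d},{d,e},{d,f},{d,g},{b,d,g},{d,e,f}}
  U3: {{b},{b,d},{b,f},{b,g},{b,d,g},{b,f,g}}
  U4: {{c},{c,d},{c,f}} {{g},{b,g},{d,g},{f,g},{b,d,g},{b,f,g}}
  U12: {{d,e},{d,f},{d,e,f}}
  U13: {{b,f},{b,f,g}}
  U14: {{c,f}} {{f,g},{b,f,g}}
  U23: {{b,d},{b,d,g}}
  U24: {{c,d}} {{d,g},{b,d,g}}
  U34: {{b,g},{b,d,g},{b,f,g}}
  U134: {{b,f,g}}
  U234: {{b,d,g}}
C dims 5,8,2; δ0: rk 4, SNF 1^4; δ1: rk 2, SNF 1^2
degree 0: 5−4−0 = 1 → Ȟ^0 ≅ Z
degree 1: 8−2−4 = 2 → Ȟ^1 ≅ Z^2
degree 2: 2−0−2 = 0 → Ȟ^2 ≅ 0

Ȟ^0(U;F) ≅ Z, Ȟ^1(U;F) ≅ Z^2 and Ȟ^2(U;F) ≅ 0
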